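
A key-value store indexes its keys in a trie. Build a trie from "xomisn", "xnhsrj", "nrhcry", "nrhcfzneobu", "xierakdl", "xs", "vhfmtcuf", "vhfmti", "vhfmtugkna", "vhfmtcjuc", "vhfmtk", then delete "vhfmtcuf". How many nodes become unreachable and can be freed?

2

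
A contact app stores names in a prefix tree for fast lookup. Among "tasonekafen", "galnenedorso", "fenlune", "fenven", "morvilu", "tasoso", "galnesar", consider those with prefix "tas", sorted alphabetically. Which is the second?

Words with prefix "tas", in lexicographic order: "tasonekafen", "tasoso"
The 2nd is tasoso.

tasoso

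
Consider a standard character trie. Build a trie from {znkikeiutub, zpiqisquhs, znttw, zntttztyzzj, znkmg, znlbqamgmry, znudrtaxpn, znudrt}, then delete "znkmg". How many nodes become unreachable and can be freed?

A node on "znkmg"'s path can go only if nothing else ends at it or branches off below it.
The suffix "mg" (2 nodes) is used only by "znkmg"; the node for "znk" still has the child "i", so pruning stops there.
Nodes removed: 2

2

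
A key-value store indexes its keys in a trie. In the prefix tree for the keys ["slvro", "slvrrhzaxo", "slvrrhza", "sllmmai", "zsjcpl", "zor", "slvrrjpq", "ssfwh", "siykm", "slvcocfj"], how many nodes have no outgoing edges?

9

Leaves are exactly the stored words that no other stored word extends.
Those words: "siykm", "sllmmai", "slvcocfj", "slvro", "slvrrhzaxo", "slvrrjpq", "ssfwh", "zor", "zsjcpl"
Leaf count: 9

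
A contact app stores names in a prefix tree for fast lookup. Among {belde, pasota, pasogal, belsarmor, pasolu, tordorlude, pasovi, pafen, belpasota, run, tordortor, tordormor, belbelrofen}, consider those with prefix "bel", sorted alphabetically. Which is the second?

belde

Filter for "bel…" and sort: "belbelrofen", "belde", "belpasota", "belsarmor"
Position 2: belde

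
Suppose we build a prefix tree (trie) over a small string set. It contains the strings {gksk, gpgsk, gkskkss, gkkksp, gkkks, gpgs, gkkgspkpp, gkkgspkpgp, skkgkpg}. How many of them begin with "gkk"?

Traverse to the node for "gkk", then collect every word in that subtree.
Words under "gkk": gkkgspkpgp, gkkgspkpp, gkkks, gkkksp
Count: 4

4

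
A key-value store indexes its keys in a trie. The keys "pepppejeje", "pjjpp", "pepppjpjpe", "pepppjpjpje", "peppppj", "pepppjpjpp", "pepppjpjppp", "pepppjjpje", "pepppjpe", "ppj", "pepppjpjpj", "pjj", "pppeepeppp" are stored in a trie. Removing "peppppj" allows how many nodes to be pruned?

After clearing the end-marker at "peppppj", prune upward until reaching a node still needed by another word.
The suffix "pj" (2 nodes) is used only by "peppppj"; the node for "peppp" still has the child "e", so pruning stops there.
Nodes removed: 2

2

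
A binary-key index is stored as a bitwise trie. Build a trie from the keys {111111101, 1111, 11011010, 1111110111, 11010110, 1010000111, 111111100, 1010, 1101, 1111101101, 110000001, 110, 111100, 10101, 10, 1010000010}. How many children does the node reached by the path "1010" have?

Walk "1010" from the root, arriving at one node.
Characters that immediately follow "1010" among the stored strings: {0, 1}.
That node has 2 child edges.

2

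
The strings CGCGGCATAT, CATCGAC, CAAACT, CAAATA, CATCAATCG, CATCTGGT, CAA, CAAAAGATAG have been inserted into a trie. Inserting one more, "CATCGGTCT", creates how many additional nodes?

4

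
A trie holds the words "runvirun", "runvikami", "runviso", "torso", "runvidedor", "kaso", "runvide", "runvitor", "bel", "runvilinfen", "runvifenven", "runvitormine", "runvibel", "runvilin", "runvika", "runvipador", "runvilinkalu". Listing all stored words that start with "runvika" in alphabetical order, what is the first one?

Words with prefix "runvika", in lexicographic order: "runvika", "runvikami"
The 1st is runvika.

runvika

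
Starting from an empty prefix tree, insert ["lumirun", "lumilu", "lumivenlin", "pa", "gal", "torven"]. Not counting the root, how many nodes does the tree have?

26

Trace insertions, counting only characters that open a new branch:
  "lumirun" → 7 new (l, u, m, i, r, u, n)
  "lumilu" → prefix "lumi" already present; 2 new (l, u)
  "lumivenlin" → prefix "lumi" already present; 6 new (v, e, n, l, i, n)
  "pa" → 2 new (p, a)
  "gal" → 3 new (g, a, l)
  "torven" → 6 new (t, o, r, v, e, n)
Total nodes = 7 + 2 + 6 + 2 + 3 + 6 = 26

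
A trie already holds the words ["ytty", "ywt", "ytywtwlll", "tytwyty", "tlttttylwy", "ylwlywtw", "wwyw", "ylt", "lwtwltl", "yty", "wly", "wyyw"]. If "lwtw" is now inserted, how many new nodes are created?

0

"lwtw" is already a full path in the trie; only an end-marker is added.
No new nodes are needed: 0.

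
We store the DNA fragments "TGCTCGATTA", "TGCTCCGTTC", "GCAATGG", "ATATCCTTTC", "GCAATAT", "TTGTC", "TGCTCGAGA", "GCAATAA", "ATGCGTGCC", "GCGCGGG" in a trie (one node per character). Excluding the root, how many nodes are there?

53

For each word, the new-node count is its length minus the longest prefix already in the trie:
  "TGCTCGATTA" → 10 new (T, G, C, T, C, G, A, T, T, A)
  "TGCTCCGTTC" → prefix "TGCTC" already present; 5 new (C, G, T, T, C)
  "GCAATGG" → 7 new (G, C, A, A, T, G, G)
  "ATATCCTTTC" → 10 new (A, T, A, T, C, C, T, T, T, C)
  "GCAATAT" → prefix "GCAAT" already present; 2 new (A, T)
  "TTGTC" → prefix "T" already present; 4 new (T, G, T, C)
  "TGCTCGAGA" → prefix "TGCTCGA" already present; 2 new (G, A)
  "GCAATAA" → prefix "GCAATA" already present; 1 new (A)
  "ATGCGTGCC" → prefix "AT" already present; 7 new (G, C, G, T, G, C, C)
  "GCGCGGG" → prefix "GC" already present; 5 new (G, C, G, G, G)
Total nodes = 10 + 5 + 7 + 10 + 2 + 4 + 2 + 1 + 7 + 5 = 53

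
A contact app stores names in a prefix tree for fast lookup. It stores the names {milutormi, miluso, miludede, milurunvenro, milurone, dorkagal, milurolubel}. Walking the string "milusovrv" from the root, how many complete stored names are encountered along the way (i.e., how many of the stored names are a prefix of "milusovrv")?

1

Check each prefix of "milusovrv" against the stored set — each match is an end-marker on the path.
Prefixes of the query that are stored words: "miluso"
Count: 1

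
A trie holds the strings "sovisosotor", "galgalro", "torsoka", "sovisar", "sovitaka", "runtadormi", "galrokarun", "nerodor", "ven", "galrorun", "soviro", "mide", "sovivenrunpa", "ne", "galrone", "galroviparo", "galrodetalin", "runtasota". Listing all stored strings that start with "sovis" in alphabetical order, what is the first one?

Words with prefix "sovis", in lexicographic order: "sovisar", "sovisosotor"
The 1st is sovisar.

sovisar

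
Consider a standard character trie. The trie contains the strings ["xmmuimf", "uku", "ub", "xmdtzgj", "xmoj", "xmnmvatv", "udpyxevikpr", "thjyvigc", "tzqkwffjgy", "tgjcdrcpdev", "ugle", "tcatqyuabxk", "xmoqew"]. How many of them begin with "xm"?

Traverse to the node for "xm", then collect every word in that subtree.
Words under "xm": xmdtzgj, xmmuimf, xmnmvatv, xmoj, xmoqew
Count: 5

5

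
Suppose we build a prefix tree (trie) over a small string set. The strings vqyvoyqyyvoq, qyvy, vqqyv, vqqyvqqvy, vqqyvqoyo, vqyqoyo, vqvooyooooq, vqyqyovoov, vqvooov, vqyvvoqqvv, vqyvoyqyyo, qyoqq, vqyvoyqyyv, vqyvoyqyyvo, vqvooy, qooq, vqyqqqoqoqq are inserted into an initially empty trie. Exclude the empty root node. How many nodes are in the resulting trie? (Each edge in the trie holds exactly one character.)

For each word, the new-node count is its length minus the longest prefix already in the trie:
  "vqyvoyqyyvoq" → 12 new (v, q, y, v, o, y, q, y, y, v, o, q)
  "qyvy" → 4 new (q, y, v, y)
  "vqqyv" → prefix "vq" already present; 3 new (q, y, v)
  "vqqyvqqvy" → prefix "vqqyv" already present; 4 new (q, q, v, y)
  "vqqyvqoyo" → prefix "vqqyvq" already present; 3 new (o, y, o)
  "vqyqoyo" → prefix "vqy" already present; 4 new (q, o, y, o)
  "vqvooyooooq" → prefix "vq" already present; 9 new (v, o, o, y, o, o, o, o, q)
  "vqyqyovoov" → prefix "vqyq" already present; 6 new (y, o, v, o, o, v)
  "vqvooov" → prefix "vqvoo" already present; 2 new (o, v)
  "vqyvvoqqvv" → prefix "vqyv" already present; 6 new (v, o, q, q, v, v)
  "vqyvoyqyyo" → prefix "vqyvoyqyy" already present; 1 new (o)
  "qyoqq" → prefix "qy" already present; 3 new (o, q, q)
  "vqyvoyqyyv" → prefix "vqyvoyqyyv" already present; 0 new (none)
  "vqyvoyqyyvo" → prefix "vqyvoyqyyvo" already present; 0 new (none)
  "vqvooy" → prefix "vqvooy" already present; 0 new (none)
  "qooq" → prefix "q" already present; 3 new (o, o, q)
  "vqyqqqoqoqq" → prefix "vqyq" already present; 7 new (q, q, o, q, o, q, q)
Total nodes = 12 + 4 + 3 + 4 + 3 + 4 + 9 + 6 + 2 + 6 + 1 + 3 + 0 + 0 + 0 + 3 + 7 = 67

67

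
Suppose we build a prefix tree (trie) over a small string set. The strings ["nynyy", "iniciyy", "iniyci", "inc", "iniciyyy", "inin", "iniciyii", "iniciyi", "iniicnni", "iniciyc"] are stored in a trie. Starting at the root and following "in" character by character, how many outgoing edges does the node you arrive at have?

2

Follow the path "in" to its node, then look at its outgoing edges.
Characters that immediately follow "in" among the stored strings: {c, i}.
That node has 2 child edges.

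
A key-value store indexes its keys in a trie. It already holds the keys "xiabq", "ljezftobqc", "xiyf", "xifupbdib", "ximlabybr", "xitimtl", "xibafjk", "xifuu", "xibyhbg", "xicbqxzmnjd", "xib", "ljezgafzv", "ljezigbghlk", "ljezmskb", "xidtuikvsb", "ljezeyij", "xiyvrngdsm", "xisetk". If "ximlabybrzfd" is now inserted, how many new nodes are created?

3

Walking "ximlabybrzfd" from the root, the first 9 characters ("ximlabybr") follow existing edges; "z" is the first miss.
So 12 − 9 = 3 new nodes.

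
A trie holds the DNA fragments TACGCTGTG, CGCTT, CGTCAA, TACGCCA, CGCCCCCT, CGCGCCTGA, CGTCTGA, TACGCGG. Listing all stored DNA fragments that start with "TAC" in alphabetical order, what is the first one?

DFS of the "TAC" subtree visits, in order: "TACGCCA", "TACGCGG", "TACGCTGTG"
The 1st is TACGCCA.

TACGCCA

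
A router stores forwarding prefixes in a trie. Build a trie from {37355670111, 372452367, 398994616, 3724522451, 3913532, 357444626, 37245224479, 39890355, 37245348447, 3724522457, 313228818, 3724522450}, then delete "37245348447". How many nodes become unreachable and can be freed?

6

Walk "37245348447" from the leaf back toward the root, removing each node that no remaining word uses.
The suffix "348447" (6 nodes) is used only by "37245348447"; the node for "37245" still has the child "2", so pruning stops there.
Nodes removed: 6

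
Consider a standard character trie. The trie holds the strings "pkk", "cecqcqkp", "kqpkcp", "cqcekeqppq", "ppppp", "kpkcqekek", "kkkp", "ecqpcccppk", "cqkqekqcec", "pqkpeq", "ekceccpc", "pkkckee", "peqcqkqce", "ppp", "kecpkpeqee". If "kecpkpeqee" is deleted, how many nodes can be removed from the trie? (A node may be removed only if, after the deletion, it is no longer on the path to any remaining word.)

Walk "kecpkpeqee" from the leaf back toward the root, removing each node that no remaining word uses.
The suffix "ecpkpeqee" (9 nodes) is used only by "kecpkpeqee"; the node for "k" still has the child "q", so pruning stops there.
Nodes removed: 9

9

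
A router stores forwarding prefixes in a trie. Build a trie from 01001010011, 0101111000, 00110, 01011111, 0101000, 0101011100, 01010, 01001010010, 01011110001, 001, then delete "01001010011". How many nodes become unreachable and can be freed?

1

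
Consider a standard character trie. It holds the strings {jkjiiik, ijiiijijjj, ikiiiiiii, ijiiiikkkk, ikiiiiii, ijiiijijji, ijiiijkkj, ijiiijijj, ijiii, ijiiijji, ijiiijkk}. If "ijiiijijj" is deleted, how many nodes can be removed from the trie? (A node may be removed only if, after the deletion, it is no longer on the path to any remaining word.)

0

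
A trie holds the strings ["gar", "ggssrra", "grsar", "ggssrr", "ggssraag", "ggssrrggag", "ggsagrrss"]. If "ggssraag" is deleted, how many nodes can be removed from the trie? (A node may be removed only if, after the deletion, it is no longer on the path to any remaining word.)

Walk "ggssraag" from the leaf back toward the root, removing each node that no remaining word uses.
The suffix "aag" (3 nodes) is used only by "ggssraag"; the node for "ggssr" still has the child "r", so pruning stops there.
Nodes removed: 3

3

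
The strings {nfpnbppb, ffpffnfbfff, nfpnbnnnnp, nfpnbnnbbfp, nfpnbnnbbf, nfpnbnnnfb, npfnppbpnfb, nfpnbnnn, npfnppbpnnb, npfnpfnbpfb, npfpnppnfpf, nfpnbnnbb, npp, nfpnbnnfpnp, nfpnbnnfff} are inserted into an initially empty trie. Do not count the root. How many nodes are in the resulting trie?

Insert word by word; a character creates a node only if that edge doesn't already exist:
  "nfpnbppb" → 8 new (n, f, p, n, b, p, p, b)
  "ffpffnfbfff" → 11 new (f, f, p, f, f, n, f, b, f, f, f)
  "nfpnbnnnnp" → prefix "nfpnb" already present; 5 new (n, n, n, n, p)
  "nfpnbnnbbfp" → prefix "nfpnbnn" already present; 4 new (b, b, f, p)
  "nfpnbnnbbf" → prefix "nfpnbnnbbf" already present; 0 new (none)
  "nfpnbnnnfb" → prefix "nfpnbnnn" already present; 2 new (f, b)
  "npfnppbpnfb" → prefix "n" already present; 10 new (p, f, n, p, p, b, p, n, f, b)
  "nfpnbnnn" → prefix "nfpnbnnn" already present; 0 new (none)
  "npfnppbpnnb" → prefix "npfnppbpn" already present; 2 new (n, b)
  "npfnpfnbpfb" → prefix "npfnp" already present; 6 new (f, n, b, p, f, b)
  "npfpnppnfpf" → prefix "npf" already present; 8 new (p, n, p, p, n, f, p, f)
  "nfpnbnnbb" → prefix "nfpnbnnbb" already present; 0 new (none)
  "npp" → prefix "np" already present; 1 new (p)
  "nfpnbnnfpnp" → prefix "nfpnbnn" already present; 4 new (f, p, n, p)
  "nfpnbnnfff" → prefix "nfpnbnnf" already present; 2 new (f, f)
Total nodes = 8 + 11 + 5 + 4 + 0 + 2 + 10 + 0 + 2 + 6 + 8 + 0 + 1 + 4 + 2 = 63

63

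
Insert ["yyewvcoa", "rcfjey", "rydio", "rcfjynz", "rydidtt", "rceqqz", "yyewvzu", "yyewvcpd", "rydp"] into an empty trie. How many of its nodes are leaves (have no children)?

Leaves are exactly the stored words that no other stored word extends.
Those words: "rceqqz", "rcfjey", "rcfjynz", "rydidtt", "rydio", "rydp", "yyewvcoa", "yyewvcpd", "yyewvzu"
Leaf count: 9

9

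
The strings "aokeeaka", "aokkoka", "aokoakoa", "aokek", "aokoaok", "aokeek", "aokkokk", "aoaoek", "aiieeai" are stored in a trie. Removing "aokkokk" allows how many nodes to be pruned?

1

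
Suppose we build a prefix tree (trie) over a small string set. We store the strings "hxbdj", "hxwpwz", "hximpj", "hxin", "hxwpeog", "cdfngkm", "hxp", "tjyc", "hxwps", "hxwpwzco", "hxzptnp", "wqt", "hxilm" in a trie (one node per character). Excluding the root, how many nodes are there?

42

Insert word by word; a character creates a node only if that edge doesn't already exist:
  "hxbdj" → 5 new (h, x, b, d, j)
  "hxwpwz" → prefix "hx" already present; 4 new (w, p, w, z)
  "hximpj" → prefix "hx" already present; 4 new (i, m, p, j)
  "hxin" → prefix "hxi" already present; 1 new (n)
  "hxwpeog" → prefix "hxwp" already present; 3 new (e, o, g)
  "cdfngkm" → 7 new (c, d, f, n, g, k, m)
  "hxp" → prefix "hx" already present; 1 new (p)
  "tjyc" → 4 new (t, j, y, c)
  "hxwps" → prefix "hxwp" already present; 1 new (s)
  "hxwpwzco" → prefix "hxwpwz" already present; 2 new (c, o)
  "hxzptnp" → prefix "hx" already present; 5 new (z, p, t, n, p)
  "wqt" → 3 new (w, q, t)
  "hxilm" → prefix "hxi" already present; 2 new (l, m)
Total nodes = 5 + 4 + 4 + 1 + 3 + 7 + 1 + 4 + 1 + 2 + 5 + 3 + 2 = 42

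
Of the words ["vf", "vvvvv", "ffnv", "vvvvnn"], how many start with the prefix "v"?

3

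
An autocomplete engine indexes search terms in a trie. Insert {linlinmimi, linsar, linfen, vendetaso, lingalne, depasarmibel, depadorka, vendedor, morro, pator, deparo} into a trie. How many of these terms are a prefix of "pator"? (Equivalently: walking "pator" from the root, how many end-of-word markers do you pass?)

1

Walk "pator" from the root; an end-of-word marker is hit whenever a stored word is a prefix of "pator".
Prefixes of the query that are stored words: "pator"
Count: 1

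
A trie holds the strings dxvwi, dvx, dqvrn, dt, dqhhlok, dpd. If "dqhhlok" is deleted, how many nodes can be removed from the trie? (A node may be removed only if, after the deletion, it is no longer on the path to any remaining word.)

Walk "dqhhlok" from the leaf back toward the root, removing each node that no remaining word uses.
The suffix "hhlok" (5 nodes) is used only by "dqhhlok"; the node for "dq" still has the child "v", so pruning stops there.
Nodes removed: 5

5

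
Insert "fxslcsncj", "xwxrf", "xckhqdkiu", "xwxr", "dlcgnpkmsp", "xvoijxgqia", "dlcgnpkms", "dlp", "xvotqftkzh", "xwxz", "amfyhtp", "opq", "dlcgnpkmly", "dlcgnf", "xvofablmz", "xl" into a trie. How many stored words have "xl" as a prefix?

1

Filter for entries beginning with "xl":
Matches: "xl"
Count: 1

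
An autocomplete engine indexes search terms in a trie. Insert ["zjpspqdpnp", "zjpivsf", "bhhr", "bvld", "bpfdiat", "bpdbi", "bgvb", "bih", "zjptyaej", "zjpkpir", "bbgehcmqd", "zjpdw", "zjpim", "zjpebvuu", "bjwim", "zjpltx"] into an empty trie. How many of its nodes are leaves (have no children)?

A leaf is a node with no children — equivalently, the end of a word that is not a proper prefix of any other stored word.
Those words: "bbgehcmqd", "bgvb", "bhhr", "bih", "bjwim", "bpdbi", "bpfdiat", "bvld", "zjpdw", "zjpebvuu", "zjpim", "zjpivsf", "zjpkpir", "zjpltx", "zjpspqdpnp", "zjptyaej"
Leaf count: 16

16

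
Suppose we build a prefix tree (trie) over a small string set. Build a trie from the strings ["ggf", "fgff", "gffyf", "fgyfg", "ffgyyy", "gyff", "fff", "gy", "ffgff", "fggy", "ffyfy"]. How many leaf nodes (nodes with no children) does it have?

10

A leaf is a node with no children — equivalently, the end of a word that is not a proper prefix of any other stored word.
Those words: "fff", "ffgff", "ffgyyy", "ffyfy", "fgff", "fggy", "fgyfg", "gffyf", "ggf", "gyff"
Leaf count: 10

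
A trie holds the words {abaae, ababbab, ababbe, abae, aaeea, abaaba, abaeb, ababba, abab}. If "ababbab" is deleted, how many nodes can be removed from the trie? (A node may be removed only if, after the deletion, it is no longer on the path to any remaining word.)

1

After clearing the end-marker at "ababbab", prune upward until reaching a node still needed by another word.
The suffix "b" (1 node) is used only by "ababbab"; "ababba" is itself a stored word, so pruning stops there.
Nodes removed: 1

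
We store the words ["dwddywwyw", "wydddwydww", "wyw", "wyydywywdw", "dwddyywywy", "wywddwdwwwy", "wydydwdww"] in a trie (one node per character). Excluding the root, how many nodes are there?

For each word, the new-node count is its length minus the longest prefix already in the trie:
  "dwddywwyw" → 9 new (d, w, d, d, y, w, w, y, w)
  "wydddwydww" → 10 new (w, y, d, d, d, w, y, d, w, w)
  "wyw" → prefix "wy" already present; 1 new (w)
  "wyydywywdw" → prefix "wy" already present; 8 new (y, d, y, w, y, w, d, w)
  "dwddyywywy" → prefix "dwddy" already present; 5 new (y, w, y, w, y)
  "wywddwdwwwy" → prefix "wyw" already present; 8 new (d, d, w, d, w, w, w, y)
  "wydydwdww" → prefix "wyd" already present; 6 new (y, d, w, d, w, w)
Total nodes = 9 + 10 + 1 + 8 + 5 + 8 + 6 = 47

47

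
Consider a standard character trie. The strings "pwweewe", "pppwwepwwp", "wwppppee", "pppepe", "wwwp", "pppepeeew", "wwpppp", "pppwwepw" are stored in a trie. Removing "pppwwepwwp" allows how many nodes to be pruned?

After clearing the end-marker at "pppwwepwwp", prune upward until reaching a node still needed by another word.
The suffix "wp" (2 nodes) is used only by "pppwwepwwp"; "pppwwepw" is itself a stored word, so pruning stops there.
Nodes removed: 2

2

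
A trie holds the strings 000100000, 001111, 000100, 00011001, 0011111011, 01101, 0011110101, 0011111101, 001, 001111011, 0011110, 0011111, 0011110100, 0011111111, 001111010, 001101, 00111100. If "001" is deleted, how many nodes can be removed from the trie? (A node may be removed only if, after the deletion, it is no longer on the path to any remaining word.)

Walk "001" from the leaf back toward the root, removing each node that no remaining word uses.
Every node on "001" is still needed (e.g. by "001111"), so nothing is freed.
Nodes removed: 0

0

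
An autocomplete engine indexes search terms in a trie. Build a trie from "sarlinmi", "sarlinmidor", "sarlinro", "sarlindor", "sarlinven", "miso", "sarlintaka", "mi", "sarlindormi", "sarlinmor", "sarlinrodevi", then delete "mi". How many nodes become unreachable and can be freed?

A node on "mi"'s path can go only if nothing else ends at it or branches off below it.
Every node on "mi" is still needed (e.g. by "miso"), so nothing is freed.
Nodes removed: 0

0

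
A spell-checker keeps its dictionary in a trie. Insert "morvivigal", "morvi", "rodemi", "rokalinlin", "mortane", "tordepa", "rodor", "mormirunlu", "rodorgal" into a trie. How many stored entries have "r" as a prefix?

4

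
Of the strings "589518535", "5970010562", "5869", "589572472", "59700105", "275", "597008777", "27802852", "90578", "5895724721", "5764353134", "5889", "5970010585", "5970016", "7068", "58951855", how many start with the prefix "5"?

Filter for entries beginning with "5":
Words under "5": 5764353134, 5869, 5889, 589518535, 58951855, 589572472, 5895724721, 59700105, 5970010562, 5970010585, 5970016, 597008777
Count: 12

12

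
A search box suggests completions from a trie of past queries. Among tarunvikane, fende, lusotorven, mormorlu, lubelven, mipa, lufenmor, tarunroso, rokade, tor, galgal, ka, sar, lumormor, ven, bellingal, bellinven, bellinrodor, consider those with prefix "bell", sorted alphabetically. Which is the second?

Filter for "bell…" and sort: "bellingal", "bellinrodor", "bellinven"
The 2nd is bellinrodor.

bellinrodor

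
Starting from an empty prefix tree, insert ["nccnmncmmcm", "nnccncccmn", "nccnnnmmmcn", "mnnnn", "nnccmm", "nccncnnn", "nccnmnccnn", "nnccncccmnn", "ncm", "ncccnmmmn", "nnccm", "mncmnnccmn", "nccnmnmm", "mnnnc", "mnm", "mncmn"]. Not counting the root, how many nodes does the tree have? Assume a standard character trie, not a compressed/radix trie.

61

For each word, the new-node count is its length minus the longest prefix already in the trie:
  "nccnmncmmcm" → 11 new (n, c, c, n, m, n, c, m, m, c, m)
  "nnccncccmn" → prefix "n" already present; 9 new (n, c, c, n, c, c, c, m, n)
  "nccnnnmmmcn" → prefix "nccn" already present; 7 new (n, n, m, m, m, c, n)
  "mnnnn" → 5 new (m, n, n, n, n)
  "nnccmm" → prefix "nncc" already present; 2 new (m, m)
  "nccncnnn" → prefix "nccn" already present; 4 new (c, n, n, n)
  "nccnmnccnn" → prefix "nccnmnc" already present; 3 new (c, n, n)
  "nnccncccmnn" → prefix "nnccncccmn" already present; 1 new (n)
  "ncm" → prefix "nc" already present; 1 new (m)
  "ncccnmmmn" → prefix "ncc" already present; 6 new (c, n, m, m, m, n)
  "nnccm" → prefix "nnccm" already present; 0 new (none)
  "mncmnnccmn" → prefix "mn" already present; 8 new (c, m, n, n, c, c, m, n)
  "nccnmnmm" → prefix "nccnmn" already present; 2 new (m, m)
  "mnnnc" → prefix "mnnn" already present; 1 new (c)
  "mnm" → prefix "mn" already present; 1 new (m)
  "mncmn" → prefix "mncmn" already present; 0 new (none)
Total nodes = 11 + 9 + 7 + 5 + 2 + 4 + 3 + 1 + 1 + 6 + 0 + 8 + 2 + 1 + 1 + 0 = 61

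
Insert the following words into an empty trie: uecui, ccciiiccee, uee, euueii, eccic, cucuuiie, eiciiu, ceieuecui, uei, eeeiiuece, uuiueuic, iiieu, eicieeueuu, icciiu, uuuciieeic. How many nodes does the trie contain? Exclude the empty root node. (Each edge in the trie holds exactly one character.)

Trace insertions, counting only characters that open a new branch:
  "uecui" → 5 new (u, e, c, u, i)
  "ccciiiccee" → 10 new (c, c, c, i, i, i, c, c, e, e)
  "uee" → prefix "ue" already present; 1 new (e)
  "euueii" → 6 new (e, u, u, e, i, i)
  "eccic" → prefix "e" already present; 4 new (c, c, i, c)
  "cucuuiie" → prefix "c" already present; 7 new (u, c, u, u, i, i, e)
  "eiciiu" → prefix "e" already present; 5 new (i, c, i, i, u)
  "ceieuecui" → prefix "c" already present; 8 new (e, i, e, u, e, c, u, i)
  "uei" → prefix "ue" already present; 1 new (i)
  "eeeiiuece" → prefix "e" already present; 8 new (e, e, i, i, u, e, c, e)
  "uuiueuic" → prefix "u" already present; 7 new (u, i, u, e, u, i, c)
  "iiieu" → 5 new (i, i, i, e, u)
  "eicieeueuu" → prefix "eici" already present; 6 new (e, e, u, e, u, u)
  "icciiu" → prefix "i" already present; 5 new (c, c, i, i, u)
  "uuuciieeic" → prefix "uu" already present; 8 new (u, c, i, i, e, e, i, c)
Total nodes = 5 + 10 + 1 + 6 + 4 + 7 + 5 + 8 + 1 + 8 + 7 + 5 + 6 + 5 + 8 = 86

86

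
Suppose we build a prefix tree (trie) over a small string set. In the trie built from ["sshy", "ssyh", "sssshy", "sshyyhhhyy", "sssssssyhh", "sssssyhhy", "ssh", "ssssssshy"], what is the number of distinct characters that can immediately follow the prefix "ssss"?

The children of the "ssss" node are the distinct next characters among strings starting with "ssss".
Distinct next characters after "ssss": h, s.
That node has 2 child edges.

2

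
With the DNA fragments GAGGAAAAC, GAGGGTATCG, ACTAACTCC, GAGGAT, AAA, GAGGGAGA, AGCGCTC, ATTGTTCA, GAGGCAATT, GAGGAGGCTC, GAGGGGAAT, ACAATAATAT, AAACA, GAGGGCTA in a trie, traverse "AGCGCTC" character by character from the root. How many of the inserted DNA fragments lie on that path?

Walk "AGCGCTC" from the root; an end-of-word marker is hit whenever a stored word is a prefix of "AGCGCTC".
Prefixes of the query that are stored words: "AGCGCTC"
Count: 1

1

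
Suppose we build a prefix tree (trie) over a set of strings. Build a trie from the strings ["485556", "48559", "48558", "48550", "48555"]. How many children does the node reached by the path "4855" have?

Follow the path "4855" to its node, then look at its outgoing edges.
Characters that immediately follow "4855" among the stored strings: {0, 5, 8, 9}.
That node has 4 child edges.

4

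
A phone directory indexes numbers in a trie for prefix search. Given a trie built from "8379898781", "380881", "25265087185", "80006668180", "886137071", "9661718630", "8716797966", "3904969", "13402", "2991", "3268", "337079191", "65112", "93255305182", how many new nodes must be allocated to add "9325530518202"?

"93255305182" is already a path in the trie; the remaining "02" must be added.
Each of the 2 remaining characters creates one node.

2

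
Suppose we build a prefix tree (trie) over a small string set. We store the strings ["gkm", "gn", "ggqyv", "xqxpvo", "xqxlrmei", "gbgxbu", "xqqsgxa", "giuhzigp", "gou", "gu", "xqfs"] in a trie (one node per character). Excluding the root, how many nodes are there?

For each word, the new-node count is its length minus the longest prefix already in the trie:
  "gkm" → 3 new (g, k, m)
  "gn" → prefix "g" already present; 1 new (n)
  "ggqyv" → prefix "g" already present; 4 new (g, q, y, v)
  "xqxpvo" → 6 new (x, q, x, p, v, o)
  "xqxlrmei" → prefix "xqx" already present; 5 new (l, r, m, e, i)
  "gbgxbu" → prefix "g" already present; 5 new (b, g, x, b, u)
  "xqqsgxa" → prefix "xq" already present; 5 new (q, s, g, x, a)
  "giuhzigp" → prefix "g" already present; 7 new (i, u, h, z, i, g, p)
  "gou" → prefix "g" already present; 2 new (o, u)
  "gu" → prefix "g" already present; 1 new (u)
  "xqfs" → prefix "xq" already present; 2 new (f, s)
Total nodes = 3 + 1 + 4 + 6 + 5 + 5 + 5 + 7 + 2 + 1 + 2 = 41

41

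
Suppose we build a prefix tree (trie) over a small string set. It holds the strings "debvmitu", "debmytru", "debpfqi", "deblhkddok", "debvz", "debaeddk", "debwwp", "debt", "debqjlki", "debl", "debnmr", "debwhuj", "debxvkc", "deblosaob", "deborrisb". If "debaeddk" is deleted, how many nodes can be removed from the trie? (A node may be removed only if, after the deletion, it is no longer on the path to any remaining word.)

A node on "debaeddk"'s path can go only if nothing else ends at it or branches off below it.
The suffix "aeddk" (5 nodes) is used only by "debaeddk"; the node for "deb" still has the child "v", so pruning stops there.
Nodes removed: 5

5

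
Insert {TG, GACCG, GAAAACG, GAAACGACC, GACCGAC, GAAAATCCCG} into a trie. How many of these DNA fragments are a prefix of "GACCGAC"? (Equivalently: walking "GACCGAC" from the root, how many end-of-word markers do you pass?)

Walk "GACCGAC" from the root; an end-of-word marker is hit whenever a stored word is a prefix of "GACCGAC".
Prefixes of the query that are stored words: "GACCG", "GACCGAC"
Count: 2

2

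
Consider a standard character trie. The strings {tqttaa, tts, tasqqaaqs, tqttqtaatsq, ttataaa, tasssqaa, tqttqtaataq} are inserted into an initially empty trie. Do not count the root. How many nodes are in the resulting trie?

35

Count nodes per top-level branch (shared prefixes stored once):
  't'-branch (tasqqaaqs, tasssqaa, tqttaa, tqttqtaataq, tqttqtaatsq, ttataaa, tts): 35 nodes
Sum: 35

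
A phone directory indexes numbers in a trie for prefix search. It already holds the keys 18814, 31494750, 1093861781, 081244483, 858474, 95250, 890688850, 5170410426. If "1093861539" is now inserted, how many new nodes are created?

"1093861" is already a path in the trie; the remaining "539" must be added.
Each of the 3 remaining characters creates one node.

3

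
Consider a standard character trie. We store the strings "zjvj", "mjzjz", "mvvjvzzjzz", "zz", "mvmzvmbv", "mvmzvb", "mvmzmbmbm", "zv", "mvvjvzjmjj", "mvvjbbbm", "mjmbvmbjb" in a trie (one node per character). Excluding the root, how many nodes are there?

For each word, the new-node count is its length minus the longest prefix already in the trie:
  "zjvj" → 4 new (z, j, v, j)
  "mjzjz" → 5 new (m, j, z, j, z)
  "mvvjvzzjzz" → prefix "m" already present; 9 new (v, v, j, v, z, z, j, z, z)
  "zz" → prefix "z" already present; 1 new (z)
  "mvmzvmbv" → prefix "mv" already present; 6 new (m, z, v, m, b, v)
  "mvmzvb" → prefix "mvmzv" already present; 1 new (b)
  "mvmzmbmbm" → prefix "mvmz" already present; 5 new (m, b, m, b, m)
  "zv" → prefix "z" already present; 1 new (v)
  "mvvjvzjmjj" → prefix "mvvjvz" already present; 4 new (j, m, j, j)
  "mvvjbbbm" → prefix "mvvj" already present; 4 new (b, b, b, m)
  "mjmbvmbjb" → prefix "mj" already present; 7 new (m, b, v, m, b, j, b)
Total nodes = 4 + 5 + 9 + 1 + 6 + 1 + 5 + 1 + 4 + 4 + 7 = 47

47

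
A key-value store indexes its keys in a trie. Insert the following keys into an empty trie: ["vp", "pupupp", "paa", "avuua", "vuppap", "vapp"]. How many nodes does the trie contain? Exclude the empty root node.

Insert word by word; a character creates a node only if that edge doesn't already exist:
  "vp" → 2 new (v, p)
  "pupupp" → 6 new (p, u, p, u, p, p)
  "paa" → prefix "p" already present; 2 new (a, a)
  "avuua" → 5 new (a, v, u, u, a)
  "vuppap" → prefix "v" already present; 5 new (u, p, p, a, p)
  "vapp" → prefix "v" already present; 3 new (a, p, p)
Total nodes = 2 + 6 + 2 + 5 + 5 + 3 = 23

23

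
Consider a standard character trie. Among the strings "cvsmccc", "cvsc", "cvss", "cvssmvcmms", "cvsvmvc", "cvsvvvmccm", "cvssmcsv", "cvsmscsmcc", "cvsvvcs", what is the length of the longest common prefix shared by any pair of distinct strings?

5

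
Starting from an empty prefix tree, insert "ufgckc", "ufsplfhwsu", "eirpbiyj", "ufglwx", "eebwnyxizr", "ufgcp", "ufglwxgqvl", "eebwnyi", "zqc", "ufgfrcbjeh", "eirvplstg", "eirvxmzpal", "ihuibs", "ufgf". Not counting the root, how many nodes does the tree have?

Count nodes per top-level branch (shared prefixes stored once):
  'e'-branch (eebwnyi, eebwnyxizr, eirpbiyj, eirvplstg, eirvxmzpal): 30 nodes
  'i'-branch (ihuibs): 6 nodes
  'u'-branch (ufgckc, ufgcp, ufgf, ufgfrcbjeh, ufglwx, ufglwxgqvl, ufsplfhwsu): 29 nodes
  'z'-branch (zqc): 3 nodes
Sum: 68

68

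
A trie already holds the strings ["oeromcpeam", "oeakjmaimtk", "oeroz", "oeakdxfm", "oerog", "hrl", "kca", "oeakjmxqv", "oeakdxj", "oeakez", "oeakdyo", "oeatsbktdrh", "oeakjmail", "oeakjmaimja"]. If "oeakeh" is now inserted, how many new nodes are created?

1

The longest prefix of "oeakeh" already in the trie is "oeake" (length 5).
So 6 − 5 = 1 new nodes.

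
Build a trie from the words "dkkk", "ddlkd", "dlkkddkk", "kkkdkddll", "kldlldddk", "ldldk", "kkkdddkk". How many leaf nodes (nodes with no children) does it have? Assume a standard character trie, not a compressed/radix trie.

A leaf is a node with no children — equivalently, the end of a word that is not a proper prefix of any other stored word.
Those words: "ddlkd", "dkkk", "dlkkddkk", "kkkdddkk", "kkkdkddll", "kldlldddk", "ldldk"
Leaf count: 7

7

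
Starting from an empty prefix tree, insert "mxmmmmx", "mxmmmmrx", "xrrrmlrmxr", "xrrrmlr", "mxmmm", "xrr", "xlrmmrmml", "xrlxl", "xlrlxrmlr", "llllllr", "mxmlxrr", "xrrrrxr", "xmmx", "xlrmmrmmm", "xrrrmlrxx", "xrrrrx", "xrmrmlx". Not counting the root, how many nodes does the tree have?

Insert word by word; a character creates a node only if that edge doesn't already exist:
  "mxmmmmx" → 7 new (m, x, m, m, m, m, x)
  "mxmmmmrx" → prefix "mxmmmm" already present; 2 new (r, x)
  "xrrrmlrmxr" → 10 new (x, r, r, r, m, l, r, m, x, r)
  "xrrrmlr" → prefix "xrrrmlr" already present; 0 new (none)
  "mxmmm" → prefix "mxmmm" already present; 0 new (none)
  "xrr" → prefix "xrr" already present; 0 new (none)
  "xlrmmrmml" → prefix "x" already present; 8 new (l, r, m, m, r, m, m, l)
  "xrlxl" → prefix "xr" already present; 3 new (l, x, l)
  "xlrlxrmlr" → prefix "xlr" already present; 6 new (l, x, r, m, l, r)
  "llllllr" → 7 new (l, l, l, l, l, l, r)
  "mxmlxrr" → prefix "mxm" already present; 4 new (l, x, r, r)
  "xrrrrxr" → prefix "xrrr" already present; 3 new (r, x, r)
  "xmmx" → prefix "x" already present; 3 new (m, m, x)
  "xlrmmrmmm" → prefix "xlrmmrmm" already present; 1 new (m)
  "xrrrmlrxx" → prefix "xrrrmlr" already present; 2 new (x, x)
  "xrrrrx" → prefix "xrrrrx" already present; 0 new (none)
  "xrmrmlx" → prefix "xr" already present; 5 new (m, r, m, l, x)
Total nodes = 7 + 2 + 10 + 0 + 0 + 0 + 8 + 3 + 6 + 7 + 4 + 3 + 3 + 1 + 2 + 0 + 5 = 61

61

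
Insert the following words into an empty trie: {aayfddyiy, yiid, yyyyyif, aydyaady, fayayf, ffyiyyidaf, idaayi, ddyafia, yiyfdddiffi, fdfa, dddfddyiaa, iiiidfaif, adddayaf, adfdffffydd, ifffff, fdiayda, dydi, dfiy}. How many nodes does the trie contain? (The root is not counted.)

114

For each word, the new-node count is its length minus the longest prefix already in the trie:
  "aayfddyiy" → 9 new (a, a, y, f, d, d, y, i, y)
  "yiid" → 4 new (y, i, i, d)
  "yyyyyif" → prefix "y" already present; 6 new (y, y, y, y, i, f)
  "aydyaady" → prefix "a" already present; 7 new (y, d, y, a, a, d, y)
  "fayayf" → 6 new (f, a, y, a, y, f)
  "ffyiyyidaf" → prefix "f" already present; 9 new (f, y, i, y, y, i, d, a, f)
  "idaayi" → 6 new (i, d, a, a, y, i)
  "ddyafia" → 7 new (d, d, y, a, f, i, a)
  "yiyfdddiffi" → prefix "yi" already present; 9 new (y, f, d, d, d, i, f, f, i)
  "fdfa" → prefix "f" already present; 3 new (d, f, a)
  "dddfddyiaa" → prefix "dd" already present; 8 new (d, f, d, d, y, i, a, a)
  "iiiidfaif" → prefix "i" already present; 8 new (i, i, i, d, f, a, i, f)
  "adddayaf" → prefix "a" already present; 7 new (d, d, d, a, y, a, f)
  "adfdffffydd" → prefix "ad" already present; 9 new (f, d, f, f, f, f, y, d, d)
  "ifffff" → prefix "i" already present; 5 new (f, f, f, f, f)
  "fdiayda" → prefix "fd" already present; 5 new (i, a, y, d, a)
  "dydi" → prefix "d" already present; 3 new (y, d, i)
  "dfiy" → prefix "d" already present; 3 new (f, i, y)
Total nodes = 9 + 4 + 6 + 7 + 6 + 9 + 6 + 7 + 9 + 3 + 8 + 8 + 7 + 9 + 5 + 5 + 3 + 3 = 114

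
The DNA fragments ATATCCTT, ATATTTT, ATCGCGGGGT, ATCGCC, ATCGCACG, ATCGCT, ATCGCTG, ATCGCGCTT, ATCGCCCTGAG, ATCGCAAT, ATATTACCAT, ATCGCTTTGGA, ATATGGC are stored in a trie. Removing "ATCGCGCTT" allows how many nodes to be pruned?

A node on "ATCGCGCTT"'s path can go only if nothing else ends at it or branches off below it.
The suffix "CTT" (3 nodes) is used only by "ATCGCGCTT"; the node for "ATCGCG" still has the child "G", so pruning stops there.
Nodes removed: 3

3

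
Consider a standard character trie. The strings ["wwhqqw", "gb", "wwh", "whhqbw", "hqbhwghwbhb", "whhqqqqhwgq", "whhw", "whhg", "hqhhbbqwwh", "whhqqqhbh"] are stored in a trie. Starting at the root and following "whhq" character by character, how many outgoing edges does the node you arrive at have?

Walk "whhq" from the root, arriving at one node.
Distinct next characters after "whhq": b, q.
That node has 2 child edges.

2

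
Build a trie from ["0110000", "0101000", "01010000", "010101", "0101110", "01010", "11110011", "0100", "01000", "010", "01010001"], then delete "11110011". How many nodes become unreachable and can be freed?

8

After clearing the end-marker at "11110011", prune upward until reaching a node still needed by another word.
No other word shares any prefix with "11110011", so all 8 of its nodes go.
Nodes removed: 8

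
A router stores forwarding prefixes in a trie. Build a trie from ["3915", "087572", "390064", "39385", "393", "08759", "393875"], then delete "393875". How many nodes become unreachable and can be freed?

Walk "393875" from the leaf back toward the root, removing each node that no remaining word uses.
The suffix "75" (2 nodes) is used only by "393875"; the node for "3938" still has the child "5", so pruning stops there.
Nodes removed: 2

2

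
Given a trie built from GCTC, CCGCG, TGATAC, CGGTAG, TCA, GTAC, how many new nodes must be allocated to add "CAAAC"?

The longest prefix of "CAAAC" already in the trie is "C" (length 1).
So 5 − 1 = 4 new nodes.

4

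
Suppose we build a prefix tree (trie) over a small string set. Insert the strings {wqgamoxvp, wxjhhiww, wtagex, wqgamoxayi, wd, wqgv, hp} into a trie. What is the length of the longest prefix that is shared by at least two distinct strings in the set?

The deepest shared node is where two words last agree before diverging.
"wqgamoxayi" and "wqgamoxvp" agree on "wqgamox" (7 characters) before diverging; nothing deeper is shared.
Longest shared-prefix length: 7

7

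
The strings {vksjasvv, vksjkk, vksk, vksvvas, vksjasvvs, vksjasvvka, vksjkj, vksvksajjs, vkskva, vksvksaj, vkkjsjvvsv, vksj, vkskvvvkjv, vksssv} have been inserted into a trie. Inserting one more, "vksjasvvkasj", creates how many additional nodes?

2

Walking "vksjasvvkasj" from the root, the first 10 characters ("vksjasvvka") follow existing edges; "s" is the first miss.
Each of the 2 remaining characters creates one node.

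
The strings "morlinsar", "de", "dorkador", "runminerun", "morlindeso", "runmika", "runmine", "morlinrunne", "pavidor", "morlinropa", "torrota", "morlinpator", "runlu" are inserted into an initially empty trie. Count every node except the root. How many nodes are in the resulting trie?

63

Trace insertions, counting only characters that open a new branch:
  "morlinsar" → 9 new (m, o, r, l, i, n, s, a, r)
  "de" → 2 new (d, e)
  "dorkador" → prefix "d" already present; 7 new (o, r, k, a, d, o, r)
  "runminerun" → 10 new (r, u, n, m, i, n, e, r, u, n)
  "morlindeso" → prefix "morlin" already present; 4 new (d, e, s, o)
  "runmika" → prefix "runmi" already present; 2 new (k, a)
  "runmine" → prefix "runmine" already present; 0 new (none)
  "morlinrunne" → prefix "morlin" already present; 5 new (r, u, n, n, e)
  "pavidor" → 7 new (p, a, v, i, d, o, r)
  "morlinropa" → prefix "morlinr" already present; 3 new (o, p, a)
  "torrota" → 7 new (t, o, r, r, o, t, a)
  "morlinpator" → prefix "morlin" already present; 5 new (p, a, t, o, r)
  "runlu" → prefix "run" already present; 2 new (l, u)
Total nodes = 9 + 2 + 7 + 10 + 4 + 2 + 0 + 5 + 7 + 3 + 7 + 5 + 2 = 63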